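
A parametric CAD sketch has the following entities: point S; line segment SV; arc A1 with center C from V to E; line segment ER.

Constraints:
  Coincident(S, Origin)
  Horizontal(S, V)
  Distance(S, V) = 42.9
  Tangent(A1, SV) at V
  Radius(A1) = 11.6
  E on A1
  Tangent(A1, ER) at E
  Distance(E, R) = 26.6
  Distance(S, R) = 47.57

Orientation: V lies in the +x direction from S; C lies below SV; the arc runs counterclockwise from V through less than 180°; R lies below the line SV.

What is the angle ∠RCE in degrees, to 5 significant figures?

66.438°

Checks: |CV| = 11.60 ✓; |CE| = 11.60 ✓; ∠(CE, ER) = 90.00° ✓; |ER| = 26.60 ✓; |SR| = 47.57 ✓.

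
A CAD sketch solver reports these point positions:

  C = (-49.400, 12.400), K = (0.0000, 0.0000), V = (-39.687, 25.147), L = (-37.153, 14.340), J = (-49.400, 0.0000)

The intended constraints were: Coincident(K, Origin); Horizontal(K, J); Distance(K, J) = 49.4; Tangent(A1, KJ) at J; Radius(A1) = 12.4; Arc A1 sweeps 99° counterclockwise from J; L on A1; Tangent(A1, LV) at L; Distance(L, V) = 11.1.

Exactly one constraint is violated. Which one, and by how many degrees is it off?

Tangent(A1, LV) at L — off by 4.19°.

K = (0.00, 0.00) ✓; K.y = 0.00, J.y = 0.00 ✓; |KJ| = 49.40 ✓; ∠(CJ, JK) = 90.00° ✓; |CJ| = 12.40 ✓; bearing(C→L) − bearing(C→J) = 99.00° ✓; |CL| = 12.40 ✓; ∠(CL, LV) = 85.81° ✗; |LV| = 11.10 ✓.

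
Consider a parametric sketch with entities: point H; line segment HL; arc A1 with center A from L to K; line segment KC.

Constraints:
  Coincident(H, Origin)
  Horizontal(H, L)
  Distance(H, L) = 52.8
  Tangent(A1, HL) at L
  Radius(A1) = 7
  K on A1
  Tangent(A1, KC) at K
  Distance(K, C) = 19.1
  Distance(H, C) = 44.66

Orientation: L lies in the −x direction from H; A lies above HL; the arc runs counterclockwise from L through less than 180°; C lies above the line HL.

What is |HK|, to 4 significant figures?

46.55

Checks: H = (0.00, 0.00) ✓; |AK| = 7.000 ✓; ∠(AK, KC) = 90.00° ✓; |KC| = 19.10 ✓; |HC| = 44.66 ✓.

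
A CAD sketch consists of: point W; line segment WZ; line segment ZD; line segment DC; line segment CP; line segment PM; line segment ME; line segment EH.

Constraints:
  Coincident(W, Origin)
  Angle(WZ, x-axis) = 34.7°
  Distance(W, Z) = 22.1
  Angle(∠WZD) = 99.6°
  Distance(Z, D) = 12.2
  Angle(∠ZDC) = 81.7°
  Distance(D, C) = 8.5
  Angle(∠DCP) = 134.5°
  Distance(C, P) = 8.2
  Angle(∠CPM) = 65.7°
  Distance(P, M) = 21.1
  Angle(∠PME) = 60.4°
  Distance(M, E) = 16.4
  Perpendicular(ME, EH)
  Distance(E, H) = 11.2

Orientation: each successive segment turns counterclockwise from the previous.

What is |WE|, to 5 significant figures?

30.960

∠CPM = 65.7° gives PM at 13.200° from the x-axis; with |PM| = 21.1, M = (24.862, 15.722). ∠PME = 60.4° gives ME at 132.80° from the x-axis; with |ME| = 16.4, E = (13.719, 27.755). Then |WE| = |E − W| = 30.960.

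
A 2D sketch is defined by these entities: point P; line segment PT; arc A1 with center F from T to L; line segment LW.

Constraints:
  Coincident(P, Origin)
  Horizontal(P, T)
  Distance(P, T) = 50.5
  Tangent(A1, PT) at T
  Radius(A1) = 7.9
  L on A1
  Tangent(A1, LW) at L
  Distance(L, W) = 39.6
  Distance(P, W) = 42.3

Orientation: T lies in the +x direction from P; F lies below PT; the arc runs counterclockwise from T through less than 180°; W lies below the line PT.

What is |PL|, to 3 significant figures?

44.1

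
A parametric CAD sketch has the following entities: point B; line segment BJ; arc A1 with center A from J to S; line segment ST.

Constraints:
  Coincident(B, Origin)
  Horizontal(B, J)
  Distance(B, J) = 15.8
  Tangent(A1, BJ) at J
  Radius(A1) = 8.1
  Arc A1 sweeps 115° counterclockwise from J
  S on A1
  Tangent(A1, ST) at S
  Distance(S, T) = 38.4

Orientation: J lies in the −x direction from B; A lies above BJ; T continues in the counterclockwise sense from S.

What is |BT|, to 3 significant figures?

52.5

B is at the origin; BJ is horizontal with |BJ| = 15.8 and J on the −x side, so J = (-15.8, 0.00). Tangency of A1 to BJ means the radius AJ is perpendicular to BJ, so A = J + (0, 8.1) = (-15.8, 8.10). On A1, J sits at bearing -90° from A; a 115° counterclockwise sweep puts S at bearing 25°, so S = A + 8.1·(cos 25°, sin 25°) = (-8.46, 11.5). A1 meets ST tangentially, so AS is at right angles to ST, so ST runs along (−sin 25°, cos 25°); with |ST| = 38.4, T = (-24.7, 46.3). Then |BT| = |T − B| = 52.5.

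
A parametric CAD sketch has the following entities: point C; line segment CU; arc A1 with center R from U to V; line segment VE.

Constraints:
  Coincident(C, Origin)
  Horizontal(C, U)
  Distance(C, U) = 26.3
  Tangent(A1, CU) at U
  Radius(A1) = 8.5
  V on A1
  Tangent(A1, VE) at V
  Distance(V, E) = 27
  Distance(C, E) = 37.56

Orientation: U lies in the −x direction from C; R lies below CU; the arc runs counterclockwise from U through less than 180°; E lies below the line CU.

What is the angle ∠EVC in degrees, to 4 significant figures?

72.24°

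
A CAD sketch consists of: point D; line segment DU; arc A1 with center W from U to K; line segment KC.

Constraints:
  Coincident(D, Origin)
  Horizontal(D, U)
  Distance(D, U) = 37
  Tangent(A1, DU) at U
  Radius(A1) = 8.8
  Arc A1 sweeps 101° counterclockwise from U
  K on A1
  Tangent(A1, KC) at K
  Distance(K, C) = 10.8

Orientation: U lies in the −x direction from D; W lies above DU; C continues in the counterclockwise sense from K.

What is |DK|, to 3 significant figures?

30.2

D is at the origin; D and U share the same y with |DU| = 37.0 and U on the −x side, so U = (-37.0, 0.00). Since A1 is tangent to DU there, WU ⟂ DU, so W = U + (0, 8.8) = (-37.0, 8.80). On A1, U sits at bearing -90° from W; a 101° counterclockwise sweep puts K at bearing 11°, so K = W + 8.8·(cos 11°, sin 11°) = (-28.4, 10.5). Then |DK| = |K − D| = 30.2.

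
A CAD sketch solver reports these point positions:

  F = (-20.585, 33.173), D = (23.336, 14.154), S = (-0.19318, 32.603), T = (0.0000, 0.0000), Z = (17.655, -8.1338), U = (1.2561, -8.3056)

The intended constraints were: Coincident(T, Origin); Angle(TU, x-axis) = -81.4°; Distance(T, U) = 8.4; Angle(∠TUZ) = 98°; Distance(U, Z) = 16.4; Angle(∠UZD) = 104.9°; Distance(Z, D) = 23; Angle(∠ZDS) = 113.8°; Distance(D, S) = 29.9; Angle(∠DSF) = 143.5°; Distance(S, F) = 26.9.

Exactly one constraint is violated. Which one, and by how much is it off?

Distance(S, F) = 26.9 — off by 6.50.

T = (0.00, 0.00) ✓; TU at -81.40° ✓; |TU| = 8.400 ✓; ∠TUZ = 98.00° ✓; |UZ| = 16.40 ✓; ∠UZD = 104.9° ✓; |ZD| = 23.00 ✓; ∠ZDS = 113.8° ✓; |DS| = 29.90 ✓; ∠DSF = 143.5° ✓; |SF| = 20.40 ✗.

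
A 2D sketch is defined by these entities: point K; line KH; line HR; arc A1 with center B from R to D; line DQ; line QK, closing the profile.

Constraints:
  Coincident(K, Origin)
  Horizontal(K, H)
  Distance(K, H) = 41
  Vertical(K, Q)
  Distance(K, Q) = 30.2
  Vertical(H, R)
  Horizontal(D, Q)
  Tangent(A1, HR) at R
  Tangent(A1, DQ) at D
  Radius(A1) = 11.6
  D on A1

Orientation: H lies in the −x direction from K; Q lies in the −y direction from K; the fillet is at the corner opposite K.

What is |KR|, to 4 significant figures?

45.02

K is at the origin; K and H share the same y with |KH| = 41.0 and H on the −x side, so H = (-41.00, 0.000). K and Q share the same x with |KQ| = 30.2 and Q on the −y side, so Q = (0.000, -30.20). The virtual corner opposite K is at (-41.00, -30.20). A1 meets HR tangentially, so BR is at right angles to HR and tangency of A1 to DQ means the radius BD is perpendicular to DQ, with radius 11.6, so the center B sits 11.6 in from both sides at B = (-29.40, -18.60). That places the tangent points at R = (-41.00, -18.60) on HR and D = (-29.40, -30.20) on DQ. Then |KR| = |R − K| = 45.02.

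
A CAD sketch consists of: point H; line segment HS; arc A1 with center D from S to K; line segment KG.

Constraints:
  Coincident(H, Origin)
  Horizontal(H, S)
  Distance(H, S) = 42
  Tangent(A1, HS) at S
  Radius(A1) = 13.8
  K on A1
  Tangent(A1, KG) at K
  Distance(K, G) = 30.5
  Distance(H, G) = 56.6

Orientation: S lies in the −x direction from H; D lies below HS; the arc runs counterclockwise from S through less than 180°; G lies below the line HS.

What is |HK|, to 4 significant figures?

57.25

Checks: |DK| = 13.80 ✓; ∠(DK, KG) = 90.00° ✓; |KG| = 30.50 ✓; |HG| = 56.60 ✓.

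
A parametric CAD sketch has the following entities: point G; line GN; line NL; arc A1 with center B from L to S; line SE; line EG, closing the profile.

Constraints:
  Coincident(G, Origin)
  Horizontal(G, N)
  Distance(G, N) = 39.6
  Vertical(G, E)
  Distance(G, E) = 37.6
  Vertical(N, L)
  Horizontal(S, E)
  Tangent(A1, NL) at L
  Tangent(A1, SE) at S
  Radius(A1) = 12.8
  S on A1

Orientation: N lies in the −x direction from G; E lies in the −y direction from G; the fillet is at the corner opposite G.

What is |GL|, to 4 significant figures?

46.72

G is at the origin; G and N share the same y with |GN| = 39.6 and N on the −x side, so N = (-39.60, 0.000). G and E share the same x with |GE| = 37.6 and E on the −y side, so E = (0.000, -37.60). The virtual corner opposite G is at (-39.60, -37.60). Since A1 is tangent to NL there, BL ⟂ NL and since A1 is tangent to SE there, BS ⟂ SE, with radius 12.8, so the center B sits 12.8 in from both sides at B = (-26.80, -24.80). That places the tangent points at L = (-39.60, -24.80) on NL and S = (-26.80, -37.60) on SE. Then |GL| = |L − G| = 46.72.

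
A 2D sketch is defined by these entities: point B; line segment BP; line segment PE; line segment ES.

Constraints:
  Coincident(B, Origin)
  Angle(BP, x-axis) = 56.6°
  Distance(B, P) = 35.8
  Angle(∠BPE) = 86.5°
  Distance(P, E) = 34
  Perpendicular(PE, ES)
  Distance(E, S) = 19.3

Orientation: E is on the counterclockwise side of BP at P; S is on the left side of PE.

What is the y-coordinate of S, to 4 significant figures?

30.11

B is at the origin; BP runs at 56.6° with length 35.8, so P = 35.8·(cos 56.6°, sin 56.6°) = (19.71, 29.89). ∠BPE = 86.5°, so PE runs at 56.6° + (180° − 86.5°) = 150.1° from the x-axis; with |PE| = 34.0, E = P + 34.0·(cos 150.1°, sin 150.1°) = (-9.767, 46.84). PE is perpendicular to ES; with |ES| = 19.3 on the left of PE, S = E + 19.3·(-0.4985, -0.8669) = (-19.39, 30.11). So S.y = 30.11.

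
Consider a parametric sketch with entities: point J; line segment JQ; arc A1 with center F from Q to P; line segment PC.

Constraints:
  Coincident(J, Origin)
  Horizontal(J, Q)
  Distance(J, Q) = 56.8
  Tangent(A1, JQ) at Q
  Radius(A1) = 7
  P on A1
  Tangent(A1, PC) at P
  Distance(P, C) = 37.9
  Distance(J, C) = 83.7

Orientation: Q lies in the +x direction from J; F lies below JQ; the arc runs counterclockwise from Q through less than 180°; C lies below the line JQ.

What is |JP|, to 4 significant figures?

52.15

Checks: J = (0.00, 0.00) ✓; |FP| = 7.000 ✓; ∠(FP, PC) = 90.00° ✓; |PC| = 37.90 ✓; |JC| = 83.70 ✓.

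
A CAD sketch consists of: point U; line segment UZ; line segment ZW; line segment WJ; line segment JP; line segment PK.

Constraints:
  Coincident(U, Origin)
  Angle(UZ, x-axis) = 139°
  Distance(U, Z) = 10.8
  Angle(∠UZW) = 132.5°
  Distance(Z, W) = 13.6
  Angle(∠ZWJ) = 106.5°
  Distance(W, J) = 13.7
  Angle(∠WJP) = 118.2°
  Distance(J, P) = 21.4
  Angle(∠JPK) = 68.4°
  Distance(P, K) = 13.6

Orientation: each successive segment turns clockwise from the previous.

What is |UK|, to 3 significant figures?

8.80

∠WJP = 118.2° gives JP at -43.8° from the x-axis; with |JP| = 21.4, P = (20.0, 10.1). ∠JPK = 68.4° gives PK at -155° from the x-axis; with |PK| = 13.6, K = (7.60, 4.44). Then |UK| = |K − U| = 8.80.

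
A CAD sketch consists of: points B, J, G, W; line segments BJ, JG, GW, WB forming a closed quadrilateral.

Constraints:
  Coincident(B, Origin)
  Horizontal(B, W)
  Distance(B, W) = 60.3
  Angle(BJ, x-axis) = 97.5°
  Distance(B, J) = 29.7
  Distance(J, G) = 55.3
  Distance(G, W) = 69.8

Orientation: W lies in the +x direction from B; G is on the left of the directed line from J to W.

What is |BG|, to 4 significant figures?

75.97

B is at the origin; B and W share the same y with |BW| = 60.3 and W in +x, so W = (60.3, 0). BJ runs at 97.5° with |BJ| = 29.7, so J = (-3.877, 29.45). G is determined by |JG| = 55.3 and |GW| = 69.8 together: it lies at the intersection of circle(J, 55.3) and circle(W, 69.8). With |JW| = 70.61, the foot of the radical line on JW is 22.46 from J and the perpendicular offset is √(55.3² − 22.46²) = 50.53. Taking the left-of-JW solution: G = (37.61, 66.01).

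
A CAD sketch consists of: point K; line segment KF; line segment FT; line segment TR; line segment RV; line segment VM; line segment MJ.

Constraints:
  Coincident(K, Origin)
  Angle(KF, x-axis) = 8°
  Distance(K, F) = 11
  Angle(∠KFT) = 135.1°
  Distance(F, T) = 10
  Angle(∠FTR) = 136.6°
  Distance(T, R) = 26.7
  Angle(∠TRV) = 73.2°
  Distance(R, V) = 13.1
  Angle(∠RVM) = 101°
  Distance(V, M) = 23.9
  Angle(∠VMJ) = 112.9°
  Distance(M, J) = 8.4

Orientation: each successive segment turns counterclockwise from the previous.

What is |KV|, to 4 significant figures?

30.97

K is at the origin; KF runs at 8.0° with length 11.0, so F = (10.89, 1.531). ∠KFT = 135.1° gives FT at 52.90° from the x-axis; with |FT| = 10.0, T = (16.93, 9.507). ∠FTR = 136.6° gives TR at 96.30° from the x-axis; with |TR| = 26.7, R = (14.00, 36.05). ∠TRV = 73.2° gives RV at -156.9° from the x-axis; with |RV| = 13.1, V = (1.945, 30.91). Then |KV| = |V − K| = 30.97.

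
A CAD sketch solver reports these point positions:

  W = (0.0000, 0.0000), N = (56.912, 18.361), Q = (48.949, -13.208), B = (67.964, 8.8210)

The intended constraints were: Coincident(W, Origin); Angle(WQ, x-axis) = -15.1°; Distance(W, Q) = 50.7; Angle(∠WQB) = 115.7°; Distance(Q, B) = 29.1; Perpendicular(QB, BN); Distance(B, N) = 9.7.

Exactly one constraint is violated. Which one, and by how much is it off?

Distance(B, N) = 9.7 — off by 4.90.

W = (0.00, 0.00) ✓; WQ at -15.10° ✓; |WQ| = 50.70 ✓; ∠WQB = 115.7° ✓; |QB| = 29.10 ✓; ∠(QB, BN) = 90.00° ✓; |BN| = 14.60 ✗.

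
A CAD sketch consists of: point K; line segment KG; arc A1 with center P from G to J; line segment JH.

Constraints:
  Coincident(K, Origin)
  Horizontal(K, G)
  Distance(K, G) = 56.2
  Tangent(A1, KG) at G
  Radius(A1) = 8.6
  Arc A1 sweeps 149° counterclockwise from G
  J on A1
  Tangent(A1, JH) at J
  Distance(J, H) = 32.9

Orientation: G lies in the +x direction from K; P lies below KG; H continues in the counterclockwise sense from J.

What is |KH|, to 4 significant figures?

86.48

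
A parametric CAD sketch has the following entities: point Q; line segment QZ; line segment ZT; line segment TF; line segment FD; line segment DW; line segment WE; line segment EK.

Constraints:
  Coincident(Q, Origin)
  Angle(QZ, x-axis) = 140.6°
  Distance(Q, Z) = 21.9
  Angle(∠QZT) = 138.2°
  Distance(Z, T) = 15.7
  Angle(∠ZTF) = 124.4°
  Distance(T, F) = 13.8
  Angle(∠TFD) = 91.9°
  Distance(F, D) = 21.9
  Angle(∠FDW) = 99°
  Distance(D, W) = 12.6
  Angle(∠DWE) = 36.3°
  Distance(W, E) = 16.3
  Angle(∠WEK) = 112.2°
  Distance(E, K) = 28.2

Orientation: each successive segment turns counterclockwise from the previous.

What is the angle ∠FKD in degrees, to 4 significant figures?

39.94°

∠DWE = 36.3° gives WE at -169.2° from the x-axis; with |WE| = 16.3, E = (-29.18, -4.499). ∠WEK = 112.2° gives EK at -101.4° from the x-axis; with |EK| = 28.2, K = (-34.75, -32.14). Then cos ∠FKD = KF·KD / (|KF||KD|), giving 39.94°.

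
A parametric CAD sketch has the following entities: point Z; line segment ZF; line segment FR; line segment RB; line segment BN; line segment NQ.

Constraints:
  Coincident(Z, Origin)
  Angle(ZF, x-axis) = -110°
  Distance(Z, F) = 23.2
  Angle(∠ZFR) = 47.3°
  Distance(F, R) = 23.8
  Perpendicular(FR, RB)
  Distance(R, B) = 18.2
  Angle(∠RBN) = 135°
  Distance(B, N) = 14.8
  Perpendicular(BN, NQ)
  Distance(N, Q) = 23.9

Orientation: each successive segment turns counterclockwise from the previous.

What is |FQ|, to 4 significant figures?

12.29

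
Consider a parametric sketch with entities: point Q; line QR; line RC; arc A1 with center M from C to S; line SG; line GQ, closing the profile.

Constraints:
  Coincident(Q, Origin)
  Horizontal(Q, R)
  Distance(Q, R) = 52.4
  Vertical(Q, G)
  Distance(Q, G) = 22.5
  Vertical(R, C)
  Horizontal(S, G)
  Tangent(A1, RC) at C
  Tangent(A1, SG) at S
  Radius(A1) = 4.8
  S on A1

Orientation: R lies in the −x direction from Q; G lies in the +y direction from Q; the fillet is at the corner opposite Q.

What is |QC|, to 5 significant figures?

55.309

Q is at the origin; QR is horizontal with |QR| = 52.4 and R on the −x side, so R = (-52.400, 0.0000). QG is vertical with |QG| = 22.5 and G on the +y side, so G = (0.0000, 22.500). The virtual corner opposite Q is at (-52.400, 22.500). Tangency of A1 to RC means the radius MC is perpendicular to RC and the tangent condition forces MS to be normal to SG, with radius 4.8, so the center M sits 4.8 in from both sides at M = (-47.600, 17.700). That places the tangent points at C = (-52.400, 17.700) on RC and S = (-47.600, 22.500) on SG. Then |QC| = |C − Q| = 55.309.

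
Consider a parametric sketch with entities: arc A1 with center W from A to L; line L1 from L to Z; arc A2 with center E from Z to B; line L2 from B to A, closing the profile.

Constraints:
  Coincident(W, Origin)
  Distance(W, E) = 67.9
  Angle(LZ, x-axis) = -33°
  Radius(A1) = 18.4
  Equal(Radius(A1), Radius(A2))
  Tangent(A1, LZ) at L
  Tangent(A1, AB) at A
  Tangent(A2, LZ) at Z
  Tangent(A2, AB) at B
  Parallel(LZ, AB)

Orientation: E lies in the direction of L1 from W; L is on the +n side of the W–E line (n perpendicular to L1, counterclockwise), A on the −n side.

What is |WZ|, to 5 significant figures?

70.349

Tangency of A1 to both parallel lines with radius 18.4 puts L and A at W ± 18.4·n: L = (10.021, 15.432), A = (-10.021, -15.432). Equal radii place Z and B the same way about E: Z = E + 18.4·n = (66.967, -21.549), B = E − 18.4·n = (46.924, -52.413). Then |WZ| = |Z − W| = 70.349.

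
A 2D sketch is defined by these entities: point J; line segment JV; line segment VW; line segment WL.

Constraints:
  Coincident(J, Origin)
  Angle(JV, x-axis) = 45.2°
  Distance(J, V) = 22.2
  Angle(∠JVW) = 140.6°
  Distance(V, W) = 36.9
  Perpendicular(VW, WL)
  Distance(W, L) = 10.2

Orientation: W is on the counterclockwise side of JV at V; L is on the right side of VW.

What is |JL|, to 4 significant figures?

59.26

J is at the origin; JV runs at 45.2° with length 22.2, so V = 22.2·(cos 45.2°, sin 45.2°) = (15.64, 15.75). ∠JVW = 140.6°, so VW runs at 45.2° + (180° − 140.6°) = 84.60° from the x-axis; with |VW| = 36.9, W = V + 36.9·(cos 84.60°, sin 84.60°) = (19.12, 52.49). VW is perpendicular to WL; with |WL| = 10.2 on the right of VW, L = W + 10.2·(0.9956, -0.09411) = (29.27, 51.53). Then |JL| = |L − J| = 59.26.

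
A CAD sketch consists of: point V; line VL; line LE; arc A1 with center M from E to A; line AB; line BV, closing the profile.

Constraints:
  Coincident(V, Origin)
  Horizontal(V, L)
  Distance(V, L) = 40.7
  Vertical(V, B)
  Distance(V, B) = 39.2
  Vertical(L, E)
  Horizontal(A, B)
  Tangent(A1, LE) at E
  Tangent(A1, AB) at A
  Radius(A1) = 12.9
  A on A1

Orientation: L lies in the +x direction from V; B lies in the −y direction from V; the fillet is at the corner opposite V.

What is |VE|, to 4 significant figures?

48.46

V is at the origin; VL is horizontal with |VL| = 40.7 and L on the +x side, so L = (40.70, 0.000). VB is vertical with |VB| = 39.2 and B on the −y side, so B = (0.000, -39.20). The virtual corner opposite V is at (40.70, -39.20). Tangency of A1 to LE means the radius ME is perpendicular to LE and the tangent condition forces MA to be normal to AB, with radius 12.9, so the center M sits 12.9 in from both sides at M = (27.80, -26.30). That places the tangent points at E = (40.70, -26.30) on LE and A = (27.80, -39.20) on AB. Then |VE| = |E − V| = 48.46.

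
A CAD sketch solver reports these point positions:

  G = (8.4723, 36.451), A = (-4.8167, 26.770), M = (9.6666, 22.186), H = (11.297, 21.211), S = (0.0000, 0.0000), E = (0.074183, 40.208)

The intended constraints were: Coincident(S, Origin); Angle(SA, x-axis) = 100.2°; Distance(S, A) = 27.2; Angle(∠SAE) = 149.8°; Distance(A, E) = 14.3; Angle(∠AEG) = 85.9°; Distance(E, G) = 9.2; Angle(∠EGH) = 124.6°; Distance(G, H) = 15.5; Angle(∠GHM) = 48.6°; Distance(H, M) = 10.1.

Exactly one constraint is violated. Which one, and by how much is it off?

Distance(H, M) = 10.1 — off by 8.20.

S = (0.00, 0.00) ✓; SA at 100.2° ✓; |SA| = 27.20 ✓; ∠SAE = 149.8° ✓; |AE| = 14.30 ✓; ∠AEG = 85.90° ✓; |EG| = 9.200 ✓; ∠EGH = 124.6° ✓; |GH| = 15.50 ✓; ∠GHM = 48.62° ✓; |HM| = 1.900 ✗.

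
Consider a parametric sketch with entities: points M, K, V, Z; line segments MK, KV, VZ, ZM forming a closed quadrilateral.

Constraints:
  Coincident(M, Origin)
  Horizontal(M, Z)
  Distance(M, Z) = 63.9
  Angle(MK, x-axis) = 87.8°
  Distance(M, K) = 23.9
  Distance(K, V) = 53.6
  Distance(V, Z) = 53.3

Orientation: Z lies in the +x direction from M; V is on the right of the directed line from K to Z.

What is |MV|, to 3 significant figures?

32.4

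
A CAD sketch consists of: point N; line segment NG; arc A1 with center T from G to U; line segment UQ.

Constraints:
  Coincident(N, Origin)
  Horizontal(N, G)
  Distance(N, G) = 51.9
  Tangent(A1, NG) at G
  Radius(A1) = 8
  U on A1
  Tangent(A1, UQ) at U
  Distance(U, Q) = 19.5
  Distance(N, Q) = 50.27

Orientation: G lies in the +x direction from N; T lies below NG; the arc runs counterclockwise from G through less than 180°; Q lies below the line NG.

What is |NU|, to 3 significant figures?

44.5

N is at the origin; N and G share the same y with |NG| = 51.9 and G on the +x side, so G = (51.9, 0.00). Since A1 is tangent to NG there, TG ⟂ NG, so T = G + (0, -8) = (51.9, -8.00). Since TU ⟂ UQ (tangency), |TQ| = √(8.0² + 19.5²) = 21.1 regardless of where U sits on A1. So Q lies on both circle(N, 50.27) and circle(T, 21.1); the below-NG intersection is Q = (42.5, -26.9). U is the foot of the tangent from Q: U = (43.9, -7.41).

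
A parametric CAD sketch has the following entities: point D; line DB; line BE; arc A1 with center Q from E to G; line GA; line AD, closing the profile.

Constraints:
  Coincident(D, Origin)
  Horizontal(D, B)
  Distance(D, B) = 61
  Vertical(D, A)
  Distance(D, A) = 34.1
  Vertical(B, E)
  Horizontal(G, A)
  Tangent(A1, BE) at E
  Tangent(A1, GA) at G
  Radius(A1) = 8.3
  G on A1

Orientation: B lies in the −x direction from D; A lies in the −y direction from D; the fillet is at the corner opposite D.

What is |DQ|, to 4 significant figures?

58.68

D is at the origin; DB is horizontal with |DB| = 61.0 and B on the −x side, so B = (-61.00, 0.000). D and A share the same x with |DA| = 34.1 and A on the −y side, so A = (0.000, -34.10). The virtual corner opposite D is at (-61.00, -34.10). Since A1 is tangent to BE there, QE ⟂ BE and tangency of A1 to GA means the radius QG is perpendicular to GA, with radius 8.3, so the center Q sits 8.3 in from both sides at Q = (-52.70, -25.80). Then |DQ| = |Q − D| = 58.68.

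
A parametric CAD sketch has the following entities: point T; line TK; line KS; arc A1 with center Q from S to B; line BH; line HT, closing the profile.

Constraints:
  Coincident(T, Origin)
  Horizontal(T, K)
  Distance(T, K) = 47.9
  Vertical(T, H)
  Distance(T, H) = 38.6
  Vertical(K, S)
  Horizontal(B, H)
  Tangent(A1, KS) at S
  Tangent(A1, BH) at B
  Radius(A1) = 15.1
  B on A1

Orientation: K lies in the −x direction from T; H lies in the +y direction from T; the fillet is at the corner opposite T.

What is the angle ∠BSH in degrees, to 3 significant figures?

27.5°

T is at the origin; T and K share the same y with |TK| = 47.9 and K on the −x side, so K = (-47.9, 0.00). T and H share the same x with |TH| = 38.6 and H on the +y side, so H = (0.00, 38.6). The virtual corner opposite T is at (-47.9, 38.6). The tangent condition forces QS to be normal to KS and A1 meets BH tangentially, so QB is at right angles to BH, with radius 15.1, so the center Q sits 15.1 in from both sides at Q = (-32.8, 23.5). That places the tangent points at S = (-47.9, 23.5) on KS and B = (-32.8, 38.6) on BH. Then cos ∠BSH = SB·SH / (|SB||SH|), giving 27.5°.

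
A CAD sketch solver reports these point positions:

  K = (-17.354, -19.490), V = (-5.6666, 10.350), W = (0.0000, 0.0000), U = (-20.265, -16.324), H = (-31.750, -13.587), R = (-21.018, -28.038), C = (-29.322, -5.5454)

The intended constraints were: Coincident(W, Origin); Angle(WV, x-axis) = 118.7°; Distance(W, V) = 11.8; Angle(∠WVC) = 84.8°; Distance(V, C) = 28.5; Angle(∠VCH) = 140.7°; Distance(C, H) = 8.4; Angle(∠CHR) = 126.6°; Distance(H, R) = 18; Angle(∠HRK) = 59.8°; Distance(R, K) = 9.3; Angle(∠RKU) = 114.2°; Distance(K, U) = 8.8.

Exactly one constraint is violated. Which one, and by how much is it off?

Distance(K, U) = 8.8 — off by 4.50.

W = (0.00, 0.00) ✓; WV at 118.7° ✓; |WV| = 11.80 ✓; ∠WVC = 84.80° ✓; |VC| = 28.50 ✓; ∠VCH = 140.7° ✓; |CH| = 8.400 ✓; ∠CHR = 126.6° ✓; |HR| = 18.00 ✓; ∠HRK = 59.80° ✓; |RK| = 9.300 ✓; ∠RKU = 114.2° ✓; |KU| = 4.301 ✗.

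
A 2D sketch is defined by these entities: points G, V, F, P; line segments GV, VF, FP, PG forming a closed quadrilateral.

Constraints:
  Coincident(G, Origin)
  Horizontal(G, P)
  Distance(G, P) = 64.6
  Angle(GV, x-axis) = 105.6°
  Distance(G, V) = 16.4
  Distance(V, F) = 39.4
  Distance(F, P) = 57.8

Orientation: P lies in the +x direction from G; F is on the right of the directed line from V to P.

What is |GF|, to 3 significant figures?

23.2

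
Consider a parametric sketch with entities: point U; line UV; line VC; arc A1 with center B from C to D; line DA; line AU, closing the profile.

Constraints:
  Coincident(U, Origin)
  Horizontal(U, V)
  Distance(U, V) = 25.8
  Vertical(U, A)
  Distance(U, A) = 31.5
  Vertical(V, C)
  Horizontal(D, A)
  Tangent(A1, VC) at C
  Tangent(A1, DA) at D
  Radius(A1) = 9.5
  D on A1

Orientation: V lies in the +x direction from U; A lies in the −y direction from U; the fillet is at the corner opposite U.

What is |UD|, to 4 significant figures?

35.47

The virtual corner opposite U is at (25.80, -31.50). Since A1 is tangent to VC there, BC ⟂ VC and the tangent condition forces BD to be normal to DA, with radius 9.5, so the center B sits 9.5 in from both sides at B = (16.30, -22.00). That places the tangent points at C = (25.80, -22.00) on VC and D = (16.30, -31.50) on DA. Then |UD| = |D − U| = 35.47.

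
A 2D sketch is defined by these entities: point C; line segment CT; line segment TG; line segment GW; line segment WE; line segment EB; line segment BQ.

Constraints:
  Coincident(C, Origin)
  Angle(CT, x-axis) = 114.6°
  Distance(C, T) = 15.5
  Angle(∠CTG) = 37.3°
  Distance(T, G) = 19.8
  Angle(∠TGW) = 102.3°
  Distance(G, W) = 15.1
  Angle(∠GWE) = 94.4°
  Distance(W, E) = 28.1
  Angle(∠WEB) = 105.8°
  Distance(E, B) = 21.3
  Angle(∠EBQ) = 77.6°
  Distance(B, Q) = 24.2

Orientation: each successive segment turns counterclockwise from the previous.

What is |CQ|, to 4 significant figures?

13.76

C is at the origin; CT runs at 114.6° with length 15.5, so T = (-6.452, 14.09). ∠CTG = 37.3° gives TG at -102.7° from the x-axis; with |TG| = 19.8, G = (-10.81, -5.222). ∠TGW = 102.3° gives GW at -25.00° from the x-axis; with |GW| = 15.1, W = (2.880, -11.60). ∠GWE = 94.4° gives WE at 60.60° from the x-axis; with |WE| = 28.1, E = (16.67, 12.88). ∠WEB = 105.8° gives EB at 134.8° from the x-axis; with |EB| = 21.3, B = (1.666, 27.99). ∠EBQ = 77.6° gives BQ at -122.8° from the x-axis; with |BQ| = 24.2, Q = (-11.44, 7.649). Then |CQ| = |Q − C| = 13.76.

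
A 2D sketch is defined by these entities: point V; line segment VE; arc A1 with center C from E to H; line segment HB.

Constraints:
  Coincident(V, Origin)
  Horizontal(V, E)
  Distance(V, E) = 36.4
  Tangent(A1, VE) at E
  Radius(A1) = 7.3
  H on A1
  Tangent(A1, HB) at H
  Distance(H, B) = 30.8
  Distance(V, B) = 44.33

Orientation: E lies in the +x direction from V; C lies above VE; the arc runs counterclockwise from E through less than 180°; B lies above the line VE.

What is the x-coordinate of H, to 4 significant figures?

42.39

V is at the origin; V and E share the same y with |VE| = 36.4 and E on the +x side, so E = (36.40, 0.000). Tangency of A1 to VE means the radius CE is perpendicular to VE, so C = E + (0, 7.3) = (36.40, 7.300). Since CH ⟂ HB (tangency), |CB| = √(7.3² + 30.8²) = 31.65 regardless of where H sits on A1. So B lies on both circle(V, 44.33) and circle(C, 31.65); the above-VE intersection is B = (24.79, 36.75). H is the foot of the tangent from B: H = (42.39, 11.47).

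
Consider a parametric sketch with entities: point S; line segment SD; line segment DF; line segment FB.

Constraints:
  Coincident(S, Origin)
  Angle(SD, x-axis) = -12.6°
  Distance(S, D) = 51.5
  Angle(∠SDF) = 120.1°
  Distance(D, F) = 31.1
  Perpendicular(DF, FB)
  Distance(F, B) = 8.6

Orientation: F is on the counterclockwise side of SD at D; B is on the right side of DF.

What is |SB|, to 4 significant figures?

77.89

∠SDF = 120.1°, so DF runs at -12.6° + (180° − 120.1°) = 47.30° from the x-axis; with |DF| = 31.1, F = D + 31.1·(cos 47.30°, sin 47.30°) = (71.35, 11.62). DF is perpendicular to FB; with |FB| = 8.6 on the right of DF, B = F + 8.6·(0.7349, -0.6782) = (77.67, 5.789). Then |SB| = |B − S| = 77.89.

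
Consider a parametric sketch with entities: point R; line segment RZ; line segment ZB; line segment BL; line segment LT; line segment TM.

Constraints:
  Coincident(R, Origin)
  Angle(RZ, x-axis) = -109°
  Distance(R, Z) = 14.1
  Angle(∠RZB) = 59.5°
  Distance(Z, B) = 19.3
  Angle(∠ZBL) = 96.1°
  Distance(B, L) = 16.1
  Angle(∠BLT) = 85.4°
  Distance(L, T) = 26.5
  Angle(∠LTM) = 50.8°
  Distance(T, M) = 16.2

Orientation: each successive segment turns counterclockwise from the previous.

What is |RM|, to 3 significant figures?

8.70

R is at the origin; RZ runs at -109.0° with length 14.1, so Z = (-4.59, -13.3). ∠RZB = 59.5° gives ZB at 11.5° from the x-axis; with |ZB| = 19.3, B = (14.3, -9.48). ∠ZBL = 96.1° gives BL at 95.4° from the x-axis; with |BL| = 16.1, L = (12.8, 6.54). ∠BLT = 85.4° gives LT at -170° from the x-axis; with |LT| = 26.5, T = (-13.3, 1.94). ∠LTM = 50.8° gives TM at -40.8° from the x-axis; with |TM| = 16.2, M = (-1.03, -8.64). Then |RM| = |M − R| = 8.70.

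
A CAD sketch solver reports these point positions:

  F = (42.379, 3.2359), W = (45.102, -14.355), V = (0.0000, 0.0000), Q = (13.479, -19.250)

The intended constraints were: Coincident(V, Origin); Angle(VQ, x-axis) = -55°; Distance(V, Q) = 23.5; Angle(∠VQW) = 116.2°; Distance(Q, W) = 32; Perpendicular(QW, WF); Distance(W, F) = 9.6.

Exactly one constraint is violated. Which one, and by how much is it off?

Distance(W, F) = 9.6 — off by 8.20.

V = (0.00, 0.00) ✓; VQ at -55.00° ✓; |VQ| = 23.50 ✓; ∠VQW = 116.2° ✓; |QW| = 32.00 ✓; ∠(QW, WF) = 90.00° ✓; |WF| = 17.80 ✗.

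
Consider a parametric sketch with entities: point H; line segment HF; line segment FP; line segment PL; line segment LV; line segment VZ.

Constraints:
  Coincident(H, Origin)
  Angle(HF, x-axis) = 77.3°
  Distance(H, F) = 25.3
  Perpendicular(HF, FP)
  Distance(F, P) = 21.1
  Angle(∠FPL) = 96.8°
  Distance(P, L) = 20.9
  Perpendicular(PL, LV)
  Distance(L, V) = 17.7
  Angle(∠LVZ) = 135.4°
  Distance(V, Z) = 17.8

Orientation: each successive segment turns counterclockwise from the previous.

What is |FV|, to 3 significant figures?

23.6

H is at the origin; HF runs at 77.3° with length 25.3, so F = (5.56, 24.7). HF is perpendicular to FP, so FP runs at 167°; with |FP| = 21.1, P = (-15.0, 29.3). ∠FPL = 96.8° gives PL at -110° from the x-axis; with |PL| = 20.9, L = (-22.0, 9.62). PL ⟂ LV, so LV runs at -19.5°; with |LV| = 17.7, V = (-5.31, 3.71). Then |FV| = |V − F| = 23.6.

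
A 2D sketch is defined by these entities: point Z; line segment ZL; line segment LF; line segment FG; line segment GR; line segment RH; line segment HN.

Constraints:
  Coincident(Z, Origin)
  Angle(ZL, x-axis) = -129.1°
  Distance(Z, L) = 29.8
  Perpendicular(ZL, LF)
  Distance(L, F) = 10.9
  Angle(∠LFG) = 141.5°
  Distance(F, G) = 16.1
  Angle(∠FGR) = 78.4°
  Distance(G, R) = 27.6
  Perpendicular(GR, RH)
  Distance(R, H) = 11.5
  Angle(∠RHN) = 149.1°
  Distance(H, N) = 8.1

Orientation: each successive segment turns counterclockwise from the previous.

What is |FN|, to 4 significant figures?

20.38

GR ⟂ RH, so RH runs at -169.0°; with |RH| = 11.5, H = (-10.79, -5.271). ∠RHN = 149.1° gives HN at -138.1° from the x-axis; with |HN| = 8.1, N = (-16.82, -10.68). Then |FN| = |N − F| = 20.38.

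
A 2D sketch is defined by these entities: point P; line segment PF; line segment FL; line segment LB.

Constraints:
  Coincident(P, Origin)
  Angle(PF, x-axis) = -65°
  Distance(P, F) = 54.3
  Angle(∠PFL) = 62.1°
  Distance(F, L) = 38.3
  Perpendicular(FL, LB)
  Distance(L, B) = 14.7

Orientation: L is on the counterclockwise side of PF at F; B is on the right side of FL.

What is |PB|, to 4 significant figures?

64.00

P is at the origin; PF runs at -65.0° with length 54.3, so F = 54.3·(cos -65.0°, sin -65.0°) = (22.95, -49.21). ∠PFL = 62.1°, so FL runs at -65.0° + (180° − 62.1°) = 52.90° from the x-axis; with |FL| = 38.3, L = F + 38.3·(cos 52.90°, sin 52.90°) = (46.05, -18.67). The perpendicularity gives LB at right angles to FL; with |LB| = 14.7 on the right of FL, B = L + 14.7·(0.7976, -0.6032) = (57.78, -27.53). Then |PB| = |B − P| = 64.00.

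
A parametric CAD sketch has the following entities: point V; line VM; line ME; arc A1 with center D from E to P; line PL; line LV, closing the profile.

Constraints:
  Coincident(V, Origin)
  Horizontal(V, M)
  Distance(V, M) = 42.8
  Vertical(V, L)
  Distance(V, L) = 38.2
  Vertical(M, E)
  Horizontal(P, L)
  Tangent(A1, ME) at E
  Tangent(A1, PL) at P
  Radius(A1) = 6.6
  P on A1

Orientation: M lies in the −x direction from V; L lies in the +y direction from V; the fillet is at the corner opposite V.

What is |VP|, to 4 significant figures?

52.63

The virtual corner opposite V is at (-42.80, 38.20). The tangent condition forces DE to be normal to ME and since A1 is tangent to PL there, DP ⟂ PL, with radius 6.6, so the center D sits 6.6 in from both sides at D = (-36.20, 31.60). That places the tangent points at E = (-42.80, 31.60) on ME and P = (-36.20, 38.20) on PL. Then |VP| = |P − V| = 52.63.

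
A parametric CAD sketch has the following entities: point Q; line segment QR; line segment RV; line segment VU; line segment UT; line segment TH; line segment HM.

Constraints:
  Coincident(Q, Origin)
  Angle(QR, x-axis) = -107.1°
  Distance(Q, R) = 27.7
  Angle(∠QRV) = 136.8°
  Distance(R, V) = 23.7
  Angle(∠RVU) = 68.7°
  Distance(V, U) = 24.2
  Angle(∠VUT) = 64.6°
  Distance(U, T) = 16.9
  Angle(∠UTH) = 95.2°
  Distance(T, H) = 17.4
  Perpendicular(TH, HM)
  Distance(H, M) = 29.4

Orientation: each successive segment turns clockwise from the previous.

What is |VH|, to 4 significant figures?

9.279

Q is at the origin; QR runs at -107.1° with length 27.7, so R = (-8.145, -26.48). ∠QRV = 136.8° gives RV at -150.3° from the x-axis; with |RV| = 23.7, V = (-28.73, -38.22). ∠RVU = 68.7° gives VU at 98.40° from the x-axis; with |VU| = 24.2, U = (-32.27, -14.28). ∠VUT = 64.6° gives UT at -17.00° from the x-axis; with |UT| = 16.9, T = (-16.11, -19.22). ∠UTH = 95.2° gives TH at -101.8° from the x-axis; with |TH| = 17.4, H = (-19.66, -36.25). Then |VH| = |H − V| = 9.279.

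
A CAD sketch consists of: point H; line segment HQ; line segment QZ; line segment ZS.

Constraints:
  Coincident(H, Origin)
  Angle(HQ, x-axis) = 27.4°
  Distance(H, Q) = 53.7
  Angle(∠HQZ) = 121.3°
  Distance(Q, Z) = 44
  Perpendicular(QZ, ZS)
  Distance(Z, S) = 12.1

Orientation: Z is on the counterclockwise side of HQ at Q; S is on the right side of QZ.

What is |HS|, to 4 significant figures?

92.37

H is at the origin; HQ runs at 27.4° with length 53.7, so Q = 53.7·(cos 27.4°, sin 27.4°) = (47.68, 24.71). ∠HQZ = 121.3°, so QZ runs at 27.4° + (180° − 121.3°) = 86.10° from the x-axis; with |QZ| = 44.0, Z = Q + 44.0·(cos 86.10°, sin 86.10°) = (50.67, 68.61). The perpendicularity gives ZS at right angles to QZ; with |ZS| = 12.1 on the right of QZ, S = Z + 12.1·(0.9977, -0.06802) = (62.74, 67.79). Then |HS| = |S − H| = 92.37.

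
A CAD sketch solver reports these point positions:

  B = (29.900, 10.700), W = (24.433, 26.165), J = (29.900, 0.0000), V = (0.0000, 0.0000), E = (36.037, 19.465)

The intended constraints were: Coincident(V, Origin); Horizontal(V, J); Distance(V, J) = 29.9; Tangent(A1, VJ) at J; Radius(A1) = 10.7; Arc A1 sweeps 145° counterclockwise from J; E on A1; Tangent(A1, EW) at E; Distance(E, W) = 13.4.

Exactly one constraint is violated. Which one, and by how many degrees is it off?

Tangent(A1, EW) at E — off by 5.00°.

V = (0.00, 0.00) ✓; V.y = 0.00, J.y = 0.00 ✓; |VJ| = 29.90 ✓; ∠(BJ, JV) = 90.00° ✓; |BJ| = 10.70 ✓; bearing(B→E) − bearing(B→J) = 145.0° ✓; |BE| = 10.70 ✓; ∠(BE, EW) = 85.00° ✗; |EW| = 13.40 ✓.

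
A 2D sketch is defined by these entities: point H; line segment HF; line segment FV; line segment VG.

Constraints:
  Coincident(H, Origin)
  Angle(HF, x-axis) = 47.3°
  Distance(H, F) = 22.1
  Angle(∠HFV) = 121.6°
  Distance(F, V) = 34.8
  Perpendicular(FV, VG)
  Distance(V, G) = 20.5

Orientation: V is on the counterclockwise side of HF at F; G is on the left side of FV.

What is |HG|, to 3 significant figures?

46.4

∠HFV = 121.6°, so FV runs at 47.3° + (180° − 121.6°) = 106° from the x-axis; with |FV| = 34.8, V = F + 34.8·(cos 106°, sin 106°) = (5.57, 49.7). FV ⟂ VG; with |VG| = 20.5 on the left of FV, G = V + 20.5·(-0.963, -0.271) = (-14.2, 44.2). Then |HG| = |G − H| = 46.4.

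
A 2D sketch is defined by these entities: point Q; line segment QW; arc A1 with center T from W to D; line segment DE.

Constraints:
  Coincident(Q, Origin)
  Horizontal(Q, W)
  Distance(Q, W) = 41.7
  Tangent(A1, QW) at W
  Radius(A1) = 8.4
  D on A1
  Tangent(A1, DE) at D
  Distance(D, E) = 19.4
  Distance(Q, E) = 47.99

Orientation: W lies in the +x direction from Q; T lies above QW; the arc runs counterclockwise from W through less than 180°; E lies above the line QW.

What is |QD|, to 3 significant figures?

50.4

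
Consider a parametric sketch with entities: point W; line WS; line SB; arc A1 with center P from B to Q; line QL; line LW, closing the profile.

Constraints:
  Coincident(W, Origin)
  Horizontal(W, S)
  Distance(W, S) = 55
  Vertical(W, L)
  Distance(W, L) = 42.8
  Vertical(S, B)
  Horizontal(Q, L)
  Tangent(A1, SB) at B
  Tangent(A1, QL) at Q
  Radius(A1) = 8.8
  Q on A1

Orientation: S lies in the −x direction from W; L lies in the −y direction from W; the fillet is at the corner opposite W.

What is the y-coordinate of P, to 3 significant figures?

-34.0

W and L share the same x with |WL| = 42.8 and L on the −y side, so L = (0.00, -42.8). The virtual corner opposite W is at (-55.0, -42.8). Since A1 is tangent to SB there, PB ⟂ SB and since A1 is tangent to QL there, PQ ⟂ QL, with radius 8.8, so the center P sits 8.8 in from both sides at P = (-46.2, -34.0). So P.y = -34.0.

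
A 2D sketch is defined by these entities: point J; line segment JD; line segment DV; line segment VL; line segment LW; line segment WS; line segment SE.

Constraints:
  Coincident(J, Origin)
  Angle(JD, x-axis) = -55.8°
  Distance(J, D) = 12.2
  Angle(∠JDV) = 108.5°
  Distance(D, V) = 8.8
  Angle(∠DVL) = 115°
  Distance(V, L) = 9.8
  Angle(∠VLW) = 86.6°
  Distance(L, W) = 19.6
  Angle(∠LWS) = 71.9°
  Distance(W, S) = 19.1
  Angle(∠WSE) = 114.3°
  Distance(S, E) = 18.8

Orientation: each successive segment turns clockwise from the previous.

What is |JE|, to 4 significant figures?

27.21

∠LWS = 71.9° gives WS at -33.80° from the x-axis; with |WS| = 19.1, S = (13.13, -6.759). ∠WSE = 114.3° gives SE at -99.50° from the x-axis; with |SE| = 18.8, E = (10.02, -25.30). Then |JE| = |E − J| = 27.21.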